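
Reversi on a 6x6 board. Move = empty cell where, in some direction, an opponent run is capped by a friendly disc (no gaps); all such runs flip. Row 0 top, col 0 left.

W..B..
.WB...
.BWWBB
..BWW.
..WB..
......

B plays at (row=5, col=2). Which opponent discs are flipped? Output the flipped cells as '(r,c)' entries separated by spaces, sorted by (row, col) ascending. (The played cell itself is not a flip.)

Dir NW: first cell '.' (not opp) -> no flip
Dir N: opp run (4,2) capped by B -> flip
Dir NE: first cell 'B' (not opp) -> no flip
Dir W: first cell '.' (not opp) -> no flip
Dir E: first cell '.' (not opp) -> no flip
Dir SW: edge -> no flip
Dir S: edge -> no flip
Dir SE: edge -> no flip

Answer: (4,2)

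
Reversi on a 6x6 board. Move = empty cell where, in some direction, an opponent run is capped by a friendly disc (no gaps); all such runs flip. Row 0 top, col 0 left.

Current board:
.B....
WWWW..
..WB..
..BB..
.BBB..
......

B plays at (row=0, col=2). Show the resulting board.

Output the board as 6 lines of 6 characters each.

Place B at (0,2); scan 8 dirs for brackets.
Dir NW: edge -> no flip
Dir N: edge -> no flip
Dir NE: edge -> no flip
Dir W: first cell 'B' (not opp) -> no flip
Dir E: first cell '.' (not opp) -> no flip
Dir SW: opp run (1,1), next='.' -> no flip
Dir S: opp run (1,2) (2,2) capped by B -> flip
Dir SE: opp run (1,3), next='.' -> no flip
All flips: (1,2) (2,2)

Answer: .BB...
WWBW..
..BB..
..BB..
.BBB..
......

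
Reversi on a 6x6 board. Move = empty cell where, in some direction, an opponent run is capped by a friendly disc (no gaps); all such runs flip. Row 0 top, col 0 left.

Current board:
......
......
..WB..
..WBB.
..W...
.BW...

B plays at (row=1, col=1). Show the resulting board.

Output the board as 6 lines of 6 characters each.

Place B at (1,1); scan 8 dirs for brackets.
Dir NW: first cell '.' (not opp) -> no flip
Dir N: first cell '.' (not opp) -> no flip
Dir NE: first cell '.' (not opp) -> no flip
Dir W: first cell '.' (not opp) -> no flip
Dir E: first cell '.' (not opp) -> no flip
Dir SW: first cell '.' (not opp) -> no flip
Dir S: first cell '.' (not opp) -> no flip
Dir SE: opp run (2,2) capped by B -> flip
All flips: (2,2)

Answer: ......
.B....
..BB..
..WBB.
..W...
.BW...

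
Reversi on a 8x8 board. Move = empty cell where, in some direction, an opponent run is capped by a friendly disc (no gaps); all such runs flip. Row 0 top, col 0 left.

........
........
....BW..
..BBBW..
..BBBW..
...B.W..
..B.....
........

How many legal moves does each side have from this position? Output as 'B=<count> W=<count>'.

-- B to move --
(1,4): no bracket -> illegal
(1,5): no bracket -> illegal
(1,6): flips 1 -> legal
(2,6): flips 2 -> legal
(3,6): flips 1 -> legal
(4,6): flips 2 -> legal
(5,4): no bracket -> illegal
(5,6): flips 1 -> legal
(6,4): no bracket -> illegal
(6,5): no bracket -> illegal
(6,6): flips 1 -> legal
B mobility = 6
-- W to move --
(1,3): flips 1 -> legal
(1,4): no bracket -> illegal
(1,5): no bracket -> illegal
(2,1): no bracket -> illegal
(2,2): flips 2 -> legal
(2,3): flips 2 -> legal
(3,1): flips 3 -> legal
(4,1): flips 3 -> legal
(5,1): no bracket -> illegal
(5,2): flips 2 -> legal
(5,4): no bracket -> illegal
(6,1): no bracket -> illegal
(6,3): no bracket -> illegal
(6,4): no bracket -> illegal
(7,1): flips 3 -> legal
(7,2): no bracket -> illegal
(7,3): no bracket -> illegal
W mobility = 7

Answer: B=6 W=7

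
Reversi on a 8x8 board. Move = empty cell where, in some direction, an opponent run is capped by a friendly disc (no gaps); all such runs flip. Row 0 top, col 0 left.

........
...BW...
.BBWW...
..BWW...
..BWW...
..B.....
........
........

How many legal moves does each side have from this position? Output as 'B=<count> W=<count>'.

-- B to move --
(0,3): no bracket -> illegal
(0,4): no bracket -> illegal
(0,5): flips 2 -> legal
(1,2): no bracket -> illegal
(1,5): flips 3 -> legal
(2,5): flips 4 -> legal
(3,5): flips 3 -> legal
(4,5): flips 2 -> legal
(5,3): flips 3 -> legal
(5,4): flips 1 -> legal
(5,5): flips 2 -> legal
B mobility = 8
-- W to move --
(0,2): flips 1 -> legal
(0,3): flips 1 -> legal
(0,4): no bracket -> illegal
(1,0): flips 2 -> legal
(1,1): flips 1 -> legal
(1,2): flips 1 -> legal
(2,0): flips 2 -> legal
(3,0): no bracket -> illegal
(3,1): flips 1 -> legal
(4,1): flips 2 -> legal
(5,1): flips 1 -> legal
(5,3): no bracket -> illegal
(6,1): flips 1 -> legal
(6,2): no bracket -> illegal
(6,3): no bracket -> illegal
W mobility = 10

Answer: B=8 W=10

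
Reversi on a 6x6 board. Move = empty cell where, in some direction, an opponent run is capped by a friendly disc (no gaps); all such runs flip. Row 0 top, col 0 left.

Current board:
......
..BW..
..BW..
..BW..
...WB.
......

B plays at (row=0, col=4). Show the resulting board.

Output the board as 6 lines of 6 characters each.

Answer: ....B.
..BB..
..BW..
..BW..
...WB.
......

Derivation:
Place B at (0,4); scan 8 dirs for brackets.
Dir NW: edge -> no flip
Dir N: edge -> no flip
Dir NE: edge -> no flip
Dir W: first cell '.' (not opp) -> no flip
Dir E: first cell '.' (not opp) -> no flip
Dir SW: opp run (1,3) capped by B -> flip
Dir S: first cell '.' (not opp) -> no flip
Dir SE: first cell '.' (not opp) -> no flip
All flips: (1,3)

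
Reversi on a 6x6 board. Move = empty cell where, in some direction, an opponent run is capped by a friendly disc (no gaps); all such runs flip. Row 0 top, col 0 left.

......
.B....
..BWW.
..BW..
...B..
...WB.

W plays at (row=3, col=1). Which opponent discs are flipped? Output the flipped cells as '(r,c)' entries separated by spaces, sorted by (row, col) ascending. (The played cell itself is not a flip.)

Dir NW: first cell '.' (not opp) -> no flip
Dir N: first cell '.' (not opp) -> no flip
Dir NE: opp run (2,2), next='.' -> no flip
Dir W: first cell '.' (not opp) -> no flip
Dir E: opp run (3,2) capped by W -> flip
Dir SW: first cell '.' (not opp) -> no flip
Dir S: first cell '.' (not opp) -> no flip
Dir SE: first cell '.' (not opp) -> no flip

Answer: (3,2)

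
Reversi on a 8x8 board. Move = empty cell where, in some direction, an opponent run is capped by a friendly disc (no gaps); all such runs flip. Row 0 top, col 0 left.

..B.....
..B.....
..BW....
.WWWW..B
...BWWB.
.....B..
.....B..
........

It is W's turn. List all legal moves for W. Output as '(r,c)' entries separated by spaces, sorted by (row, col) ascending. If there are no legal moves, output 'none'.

Answer: (0,1) (1,1) (1,3) (2,1) (4,2) (4,7) (5,2) (5,3) (5,4) (6,6) (7,5)

Derivation:
(0,1): flips 1 -> legal
(0,3): no bracket -> illegal
(1,1): flips 1 -> legal
(1,3): flips 1 -> legal
(2,1): flips 1 -> legal
(2,6): no bracket -> illegal
(2,7): no bracket -> illegal
(3,5): no bracket -> illegal
(3,6): no bracket -> illegal
(4,2): flips 1 -> legal
(4,7): flips 1 -> legal
(5,2): flips 1 -> legal
(5,3): flips 1 -> legal
(5,4): flips 1 -> legal
(5,6): no bracket -> illegal
(5,7): no bracket -> illegal
(6,4): no bracket -> illegal
(6,6): flips 1 -> legal
(7,4): no bracket -> illegal
(7,5): flips 2 -> legal
(7,6): no bracket -> illegal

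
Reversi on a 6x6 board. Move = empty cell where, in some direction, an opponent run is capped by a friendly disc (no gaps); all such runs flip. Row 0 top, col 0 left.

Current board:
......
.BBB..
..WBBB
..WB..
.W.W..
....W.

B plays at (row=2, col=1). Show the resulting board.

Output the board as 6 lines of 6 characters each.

Place B at (2,1); scan 8 dirs for brackets.
Dir NW: first cell '.' (not opp) -> no flip
Dir N: first cell 'B' (not opp) -> no flip
Dir NE: first cell 'B' (not opp) -> no flip
Dir W: first cell '.' (not opp) -> no flip
Dir E: opp run (2,2) capped by B -> flip
Dir SW: first cell '.' (not opp) -> no flip
Dir S: first cell '.' (not opp) -> no flip
Dir SE: opp run (3,2) (4,3) (5,4), next=edge -> no flip
All flips: (2,2)

Answer: ......
.BBB..
.BBBBB
..WB..
.W.W..
....W.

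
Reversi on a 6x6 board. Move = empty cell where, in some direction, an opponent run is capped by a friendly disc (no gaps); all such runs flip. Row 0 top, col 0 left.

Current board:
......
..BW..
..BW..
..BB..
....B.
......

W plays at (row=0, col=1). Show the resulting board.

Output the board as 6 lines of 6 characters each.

Answer: .W....
..WW..
..BW..
..BB..
....B.
......

Derivation:
Place W at (0,1); scan 8 dirs for brackets.
Dir NW: edge -> no flip
Dir N: edge -> no flip
Dir NE: edge -> no flip
Dir W: first cell '.' (not opp) -> no flip
Dir E: first cell '.' (not opp) -> no flip
Dir SW: first cell '.' (not opp) -> no flip
Dir S: first cell '.' (not opp) -> no flip
Dir SE: opp run (1,2) capped by W -> flip
All flips: (1,2)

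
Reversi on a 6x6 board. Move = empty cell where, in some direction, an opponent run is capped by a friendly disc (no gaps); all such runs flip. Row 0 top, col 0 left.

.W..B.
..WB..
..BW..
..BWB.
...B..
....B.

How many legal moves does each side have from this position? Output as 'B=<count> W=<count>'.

-- B to move --
(0,0): no bracket -> illegal
(0,2): flips 1 -> legal
(0,3): no bracket -> illegal
(1,0): no bracket -> illegal
(1,1): flips 1 -> legal
(1,4): flips 1 -> legal
(2,1): no bracket -> illegal
(2,4): flips 1 -> legal
(4,2): no bracket -> illegal
(4,4): flips 1 -> legal
B mobility = 5
-- W to move --
(0,2): no bracket -> illegal
(0,3): flips 1 -> legal
(0,5): no bracket -> illegal
(1,1): flips 1 -> legal
(1,4): flips 1 -> legal
(1,5): no bracket -> illegal
(2,1): flips 1 -> legal
(2,4): no bracket -> illegal
(2,5): no bracket -> illegal
(3,1): flips 1 -> legal
(3,5): flips 1 -> legal
(4,1): flips 1 -> legal
(4,2): flips 2 -> legal
(4,4): no bracket -> illegal
(4,5): flips 1 -> legal
(5,2): no bracket -> illegal
(5,3): flips 1 -> legal
(5,5): no bracket -> illegal
W mobility = 10

Answer: B=5 W=10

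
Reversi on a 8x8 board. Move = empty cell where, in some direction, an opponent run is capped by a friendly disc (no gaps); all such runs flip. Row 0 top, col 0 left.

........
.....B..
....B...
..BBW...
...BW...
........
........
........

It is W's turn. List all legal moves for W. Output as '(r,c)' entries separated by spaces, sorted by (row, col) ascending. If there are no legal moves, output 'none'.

Answer: (1,4) (2,2) (3,1) (4,2) (5,2)

Derivation:
(0,4): no bracket -> illegal
(0,5): no bracket -> illegal
(0,6): no bracket -> illegal
(1,3): no bracket -> illegal
(1,4): flips 1 -> legal
(1,6): no bracket -> illegal
(2,1): no bracket -> illegal
(2,2): flips 1 -> legal
(2,3): no bracket -> illegal
(2,5): no bracket -> illegal
(2,6): no bracket -> illegal
(3,1): flips 2 -> legal
(3,5): no bracket -> illegal
(4,1): no bracket -> illegal
(4,2): flips 1 -> legal
(5,2): flips 1 -> legal
(5,3): no bracket -> illegal
(5,4): no bracket -> illegal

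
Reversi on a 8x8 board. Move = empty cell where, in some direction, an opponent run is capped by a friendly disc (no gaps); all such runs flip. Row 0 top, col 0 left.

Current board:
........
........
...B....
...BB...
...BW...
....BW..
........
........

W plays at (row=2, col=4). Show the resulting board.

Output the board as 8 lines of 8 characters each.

Place W at (2,4); scan 8 dirs for brackets.
Dir NW: first cell '.' (not opp) -> no flip
Dir N: first cell '.' (not opp) -> no flip
Dir NE: first cell '.' (not opp) -> no flip
Dir W: opp run (2,3), next='.' -> no flip
Dir E: first cell '.' (not opp) -> no flip
Dir SW: opp run (3,3), next='.' -> no flip
Dir S: opp run (3,4) capped by W -> flip
Dir SE: first cell '.' (not opp) -> no flip
All flips: (3,4)

Answer: ........
........
...BW...
...BW...
...BW...
....BW..
........
........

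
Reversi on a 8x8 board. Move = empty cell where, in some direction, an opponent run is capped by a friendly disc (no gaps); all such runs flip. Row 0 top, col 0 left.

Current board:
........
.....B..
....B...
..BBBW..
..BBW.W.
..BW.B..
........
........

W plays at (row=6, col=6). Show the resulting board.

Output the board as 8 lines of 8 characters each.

Place W at (6,6); scan 8 dirs for brackets.
Dir NW: opp run (5,5) capped by W -> flip
Dir N: first cell '.' (not opp) -> no flip
Dir NE: first cell '.' (not opp) -> no flip
Dir W: first cell '.' (not opp) -> no flip
Dir E: first cell '.' (not opp) -> no flip
Dir SW: first cell '.' (not opp) -> no flip
Dir S: first cell '.' (not opp) -> no flip
Dir SE: first cell '.' (not opp) -> no flip
All flips: (5,5)

Answer: ........
.....B..
....B...
..BBBW..
..BBW.W.
..BW.W..
......W.
........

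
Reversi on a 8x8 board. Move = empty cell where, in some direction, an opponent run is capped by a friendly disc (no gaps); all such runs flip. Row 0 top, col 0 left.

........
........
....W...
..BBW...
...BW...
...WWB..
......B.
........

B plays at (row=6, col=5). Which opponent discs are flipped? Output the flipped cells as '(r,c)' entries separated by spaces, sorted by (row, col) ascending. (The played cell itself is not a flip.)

Dir NW: opp run (5,4) capped by B -> flip
Dir N: first cell 'B' (not opp) -> no flip
Dir NE: first cell '.' (not opp) -> no flip
Dir W: first cell '.' (not opp) -> no flip
Dir E: first cell 'B' (not opp) -> no flip
Dir SW: first cell '.' (not opp) -> no flip
Dir S: first cell '.' (not opp) -> no flip
Dir SE: first cell '.' (not opp) -> no flip

Answer: (5,4)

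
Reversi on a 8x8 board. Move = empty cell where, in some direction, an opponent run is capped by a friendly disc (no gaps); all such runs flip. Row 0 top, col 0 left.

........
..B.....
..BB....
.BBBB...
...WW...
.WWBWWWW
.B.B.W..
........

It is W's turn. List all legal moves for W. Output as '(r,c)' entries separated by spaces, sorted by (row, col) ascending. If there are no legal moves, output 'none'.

(0,1): no bracket -> illegal
(0,2): no bracket -> illegal
(0,3): no bracket -> illegal
(1,1): flips 2 -> legal
(1,3): flips 2 -> legal
(1,4): no bracket -> illegal
(2,0): no bracket -> illegal
(2,1): flips 1 -> legal
(2,4): flips 1 -> legal
(2,5): flips 1 -> legal
(3,0): no bracket -> illegal
(3,5): no bracket -> illegal
(4,0): no bracket -> illegal
(4,1): no bracket -> illegal
(4,2): no bracket -> illegal
(4,5): no bracket -> illegal
(5,0): no bracket -> illegal
(6,0): no bracket -> illegal
(6,2): flips 1 -> legal
(6,4): no bracket -> illegal
(7,0): flips 1 -> legal
(7,1): flips 1 -> legal
(7,2): flips 1 -> legal
(7,3): flips 2 -> legal
(7,4): flips 1 -> legal

Answer: (1,1) (1,3) (2,1) (2,4) (2,5) (6,2) (7,0) (7,1) (7,2) (7,3) (7,4)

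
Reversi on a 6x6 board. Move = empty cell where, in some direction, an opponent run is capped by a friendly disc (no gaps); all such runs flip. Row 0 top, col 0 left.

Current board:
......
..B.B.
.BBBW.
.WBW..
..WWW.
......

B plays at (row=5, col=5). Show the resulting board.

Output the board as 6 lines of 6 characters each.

Place B at (5,5); scan 8 dirs for brackets.
Dir NW: opp run (4,4) (3,3) capped by B -> flip
Dir N: first cell '.' (not opp) -> no flip
Dir NE: edge -> no flip
Dir W: first cell '.' (not opp) -> no flip
Dir E: edge -> no flip
Dir SW: edge -> no flip
Dir S: edge -> no flip
Dir SE: edge -> no flip
All flips: (3,3) (4,4)

Answer: ......
..B.B.
.BBBW.
.WBB..
..WWB.
.....B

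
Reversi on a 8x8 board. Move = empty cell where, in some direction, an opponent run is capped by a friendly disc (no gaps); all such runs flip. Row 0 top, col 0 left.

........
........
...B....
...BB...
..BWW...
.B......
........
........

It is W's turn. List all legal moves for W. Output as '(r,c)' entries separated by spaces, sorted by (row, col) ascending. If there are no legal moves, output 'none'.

(1,2): no bracket -> illegal
(1,3): flips 2 -> legal
(1,4): no bracket -> illegal
(2,2): flips 1 -> legal
(2,4): flips 1 -> legal
(2,5): flips 1 -> legal
(3,1): no bracket -> illegal
(3,2): no bracket -> illegal
(3,5): no bracket -> illegal
(4,0): no bracket -> illegal
(4,1): flips 1 -> legal
(4,5): no bracket -> illegal
(5,0): no bracket -> illegal
(5,2): no bracket -> illegal
(5,3): no bracket -> illegal
(6,0): no bracket -> illegal
(6,1): no bracket -> illegal
(6,2): no bracket -> illegal

Answer: (1,3) (2,2) (2,4) (2,5) (4,1)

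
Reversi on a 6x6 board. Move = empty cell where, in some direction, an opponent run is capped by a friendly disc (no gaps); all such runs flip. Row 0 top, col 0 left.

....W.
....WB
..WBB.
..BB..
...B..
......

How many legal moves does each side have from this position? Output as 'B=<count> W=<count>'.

Answer: B=5 W=5

Derivation:
-- B to move --
(0,3): no bracket -> illegal
(0,5): flips 1 -> legal
(1,1): flips 1 -> legal
(1,2): flips 1 -> legal
(1,3): flips 1 -> legal
(2,1): flips 1 -> legal
(2,5): no bracket -> illegal
(3,1): no bracket -> illegal
B mobility = 5
-- W to move --
(0,5): no bracket -> illegal
(1,2): no bracket -> illegal
(1,3): no bracket -> illegal
(2,1): no bracket -> illegal
(2,5): flips 2 -> legal
(3,1): no bracket -> illegal
(3,4): flips 1 -> legal
(3,5): no bracket -> illegal
(4,1): flips 2 -> legal
(4,2): flips 1 -> legal
(4,4): flips 1 -> legal
(5,2): no bracket -> illegal
(5,3): no bracket -> illegal
(5,4): no bracket -> illegal
W mobility = 5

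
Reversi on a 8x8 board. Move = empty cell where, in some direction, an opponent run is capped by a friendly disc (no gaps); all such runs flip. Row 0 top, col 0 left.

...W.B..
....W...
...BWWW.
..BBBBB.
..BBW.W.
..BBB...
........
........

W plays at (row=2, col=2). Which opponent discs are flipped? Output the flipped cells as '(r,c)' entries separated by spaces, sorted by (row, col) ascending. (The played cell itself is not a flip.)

Dir NW: first cell '.' (not opp) -> no flip
Dir N: first cell '.' (not opp) -> no flip
Dir NE: first cell '.' (not opp) -> no flip
Dir W: first cell '.' (not opp) -> no flip
Dir E: opp run (2,3) capped by W -> flip
Dir SW: first cell '.' (not opp) -> no flip
Dir S: opp run (3,2) (4,2) (5,2), next='.' -> no flip
Dir SE: opp run (3,3) capped by W -> flip

Answer: (2,3) (3,3)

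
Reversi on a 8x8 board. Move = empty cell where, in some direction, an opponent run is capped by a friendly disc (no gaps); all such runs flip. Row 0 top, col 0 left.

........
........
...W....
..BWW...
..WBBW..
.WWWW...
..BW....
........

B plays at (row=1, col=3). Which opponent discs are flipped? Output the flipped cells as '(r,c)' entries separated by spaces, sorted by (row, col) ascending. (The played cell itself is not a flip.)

Answer: (2,3) (3,3)

Derivation:
Dir NW: first cell '.' (not opp) -> no flip
Dir N: first cell '.' (not opp) -> no flip
Dir NE: first cell '.' (not opp) -> no flip
Dir W: first cell '.' (not opp) -> no flip
Dir E: first cell '.' (not opp) -> no flip
Dir SW: first cell '.' (not opp) -> no flip
Dir S: opp run (2,3) (3,3) capped by B -> flip
Dir SE: first cell '.' (not opp) -> no flip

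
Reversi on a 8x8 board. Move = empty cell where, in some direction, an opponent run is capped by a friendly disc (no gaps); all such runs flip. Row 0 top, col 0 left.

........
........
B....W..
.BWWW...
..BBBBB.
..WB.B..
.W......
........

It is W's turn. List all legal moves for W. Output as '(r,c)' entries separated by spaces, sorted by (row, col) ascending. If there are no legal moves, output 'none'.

Answer: (3,0) (5,1) (5,4) (5,6) (6,3) (6,6)

Derivation:
(1,0): no bracket -> illegal
(1,1): no bracket -> illegal
(2,1): no bracket -> illegal
(2,2): no bracket -> illegal
(3,0): flips 1 -> legal
(3,5): no bracket -> illegal
(3,6): no bracket -> illegal
(3,7): no bracket -> illegal
(4,0): no bracket -> illegal
(4,1): no bracket -> illegal
(4,7): no bracket -> illegal
(5,1): flips 1 -> legal
(5,4): flips 3 -> legal
(5,6): flips 1 -> legal
(5,7): no bracket -> illegal
(6,2): no bracket -> illegal
(6,3): flips 2 -> legal
(6,4): no bracket -> illegal
(6,5): no bracket -> illegal
(6,6): flips 2 -> legal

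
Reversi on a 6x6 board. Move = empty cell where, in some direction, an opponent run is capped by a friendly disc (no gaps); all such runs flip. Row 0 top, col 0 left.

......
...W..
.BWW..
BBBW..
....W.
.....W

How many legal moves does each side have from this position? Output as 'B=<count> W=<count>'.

Answer: B=5 W=4

Derivation:
-- B to move --
(0,2): no bracket -> illegal
(0,3): no bracket -> illegal
(0,4): flips 2 -> legal
(1,1): no bracket -> illegal
(1,2): flips 1 -> legal
(1,4): flips 1 -> legal
(2,4): flips 2 -> legal
(3,4): flips 1 -> legal
(3,5): no bracket -> illegal
(4,2): no bracket -> illegal
(4,3): no bracket -> illegal
(4,5): no bracket -> illegal
(5,3): no bracket -> illegal
(5,4): no bracket -> illegal
B mobility = 5
-- W to move --
(1,0): no bracket -> illegal
(1,1): no bracket -> illegal
(1,2): no bracket -> illegal
(2,0): flips 1 -> legal
(4,0): flips 1 -> legal
(4,1): flips 1 -> legal
(4,2): flips 1 -> legal
(4,3): no bracket -> illegal
W mobility = 4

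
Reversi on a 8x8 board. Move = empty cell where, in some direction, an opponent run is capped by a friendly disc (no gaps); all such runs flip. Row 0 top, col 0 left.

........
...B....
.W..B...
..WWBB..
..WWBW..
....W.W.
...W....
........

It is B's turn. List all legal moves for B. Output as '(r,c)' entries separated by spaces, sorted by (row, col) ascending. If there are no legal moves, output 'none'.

Answer: (2,2) (3,1) (4,1) (4,6) (5,1) (5,2) (5,5) (6,4) (6,7)

Derivation:
(1,0): no bracket -> illegal
(1,1): no bracket -> illegal
(1,2): no bracket -> illegal
(2,0): no bracket -> illegal
(2,2): flips 1 -> legal
(2,3): no bracket -> illegal
(3,0): no bracket -> illegal
(3,1): flips 2 -> legal
(3,6): no bracket -> illegal
(4,1): flips 2 -> legal
(4,6): flips 1 -> legal
(4,7): no bracket -> illegal
(5,1): flips 2 -> legal
(5,2): flips 1 -> legal
(5,3): no bracket -> illegal
(5,5): flips 1 -> legal
(5,7): no bracket -> illegal
(6,2): no bracket -> illegal
(6,4): flips 1 -> legal
(6,5): no bracket -> illegal
(6,6): no bracket -> illegal
(6,7): flips 2 -> legal
(7,2): no bracket -> illegal
(7,3): no bracket -> illegal
(7,4): no bracket -> illegal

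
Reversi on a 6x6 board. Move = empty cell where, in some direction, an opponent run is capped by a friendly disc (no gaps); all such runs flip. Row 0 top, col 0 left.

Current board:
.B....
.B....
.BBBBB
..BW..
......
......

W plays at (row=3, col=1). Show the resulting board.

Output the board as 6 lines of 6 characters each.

Answer: .B....
.B....
.BBBBB
.WWW..
......
......

Derivation:
Place W at (3,1); scan 8 dirs for brackets.
Dir NW: first cell '.' (not opp) -> no flip
Dir N: opp run (2,1) (1,1) (0,1), next=edge -> no flip
Dir NE: opp run (2,2), next='.' -> no flip
Dir W: first cell '.' (not opp) -> no flip
Dir E: opp run (3,2) capped by W -> flip
Dir SW: first cell '.' (not opp) -> no flip
Dir S: first cell '.' (not opp) -> no flip
Dir SE: first cell '.' (not opp) -> no flip
All flips: (3,2)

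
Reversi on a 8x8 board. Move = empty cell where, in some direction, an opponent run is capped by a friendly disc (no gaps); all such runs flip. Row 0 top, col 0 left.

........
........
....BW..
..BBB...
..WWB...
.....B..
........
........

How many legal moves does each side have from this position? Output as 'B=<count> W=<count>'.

Answer: B=7 W=5

Derivation:
-- B to move --
(1,4): no bracket -> illegal
(1,5): no bracket -> illegal
(1,6): flips 1 -> legal
(2,6): flips 1 -> legal
(3,1): no bracket -> illegal
(3,5): no bracket -> illegal
(3,6): no bracket -> illegal
(4,1): flips 2 -> legal
(5,1): flips 1 -> legal
(5,2): flips 2 -> legal
(5,3): flips 1 -> legal
(5,4): flips 1 -> legal
B mobility = 7
-- W to move --
(1,3): no bracket -> illegal
(1,4): no bracket -> illegal
(1,5): flips 2 -> legal
(2,1): flips 1 -> legal
(2,2): flips 1 -> legal
(2,3): flips 2 -> legal
(3,1): no bracket -> illegal
(3,5): no bracket -> illegal
(4,1): no bracket -> illegal
(4,5): flips 1 -> legal
(4,6): no bracket -> illegal
(5,3): no bracket -> illegal
(5,4): no bracket -> illegal
(5,6): no bracket -> illegal
(6,4): no bracket -> illegal
(6,5): no bracket -> illegal
(6,6): no bracket -> illegal
W mobility = 5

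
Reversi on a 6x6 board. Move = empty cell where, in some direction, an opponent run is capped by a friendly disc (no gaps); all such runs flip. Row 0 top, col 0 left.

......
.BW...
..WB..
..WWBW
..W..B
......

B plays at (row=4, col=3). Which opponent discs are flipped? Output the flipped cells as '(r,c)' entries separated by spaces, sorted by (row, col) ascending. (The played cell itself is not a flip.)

Dir NW: opp run (3,2), next='.' -> no flip
Dir N: opp run (3,3) capped by B -> flip
Dir NE: first cell 'B' (not opp) -> no flip
Dir W: opp run (4,2), next='.' -> no flip
Dir E: first cell '.' (not opp) -> no flip
Dir SW: first cell '.' (not opp) -> no flip
Dir S: first cell '.' (not opp) -> no flip
Dir SE: first cell '.' (not opp) -> no flip

Answer: (3,3)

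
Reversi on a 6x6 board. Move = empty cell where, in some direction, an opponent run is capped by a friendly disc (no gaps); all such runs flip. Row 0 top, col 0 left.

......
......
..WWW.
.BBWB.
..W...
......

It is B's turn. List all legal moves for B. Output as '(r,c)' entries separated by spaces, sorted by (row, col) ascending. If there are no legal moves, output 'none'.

Answer: (1,2) (1,3) (1,4) (5,2) (5,3)

Derivation:
(1,1): no bracket -> illegal
(1,2): flips 2 -> legal
(1,3): flips 1 -> legal
(1,4): flips 2 -> legal
(1,5): no bracket -> illegal
(2,1): no bracket -> illegal
(2,5): no bracket -> illegal
(3,5): no bracket -> illegal
(4,1): no bracket -> illegal
(4,3): no bracket -> illegal
(4,4): no bracket -> illegal
(5,1): no bracket -> illegal
(5,2): flips 1 -> legal
(5,3): flips 1 -> legal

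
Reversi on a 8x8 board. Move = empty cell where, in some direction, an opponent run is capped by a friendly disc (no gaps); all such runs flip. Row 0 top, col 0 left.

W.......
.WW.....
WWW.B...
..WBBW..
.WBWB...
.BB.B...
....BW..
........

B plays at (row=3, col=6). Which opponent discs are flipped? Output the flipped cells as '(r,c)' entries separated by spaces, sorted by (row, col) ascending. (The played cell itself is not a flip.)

Answer: (3,5)

Derivation:
Dir NW: first cell '.' (not opp) -> no flip
Dir N: first cell '.' (not opp) -> no flip
Dir NE: first cell '.' (not opp) -> no flip
Dir W: opp run (3,5) capped by B -> flip
Dir E: first cell '.' (not opp) -> no flip
Dir SW: first cell '.' (not opp) -> no flip
Dir S: first cell '.' (not opp) -> no flip
Dir SE: first cell '.' (not opp) -> no flip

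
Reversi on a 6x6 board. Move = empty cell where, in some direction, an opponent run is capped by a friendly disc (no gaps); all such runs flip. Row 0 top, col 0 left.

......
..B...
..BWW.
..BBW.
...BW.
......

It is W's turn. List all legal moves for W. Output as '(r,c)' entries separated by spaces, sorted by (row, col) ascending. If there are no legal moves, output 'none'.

Answer: (0,1) (1,1) (2,1) (3,1) (4,1) (4,2) (5,2) (5,3)

Derivation:
(0,1): flips 1 -> legal
(0,2): no bracket -> illegal
(0,3): no bracket -> illegal
(1,1): flips 2 -> legal
(1,3): no bracket -> illegal
(2,1): flips 1 -> legal
(3,1): flips 2 -> legal
(4,1): flips 1 -> legal
(4,2): flips 2 -> legal
(5,2): flips 1 -> legal
(5,3): flips 2 -> legal
(5,4): no bracket -> illegal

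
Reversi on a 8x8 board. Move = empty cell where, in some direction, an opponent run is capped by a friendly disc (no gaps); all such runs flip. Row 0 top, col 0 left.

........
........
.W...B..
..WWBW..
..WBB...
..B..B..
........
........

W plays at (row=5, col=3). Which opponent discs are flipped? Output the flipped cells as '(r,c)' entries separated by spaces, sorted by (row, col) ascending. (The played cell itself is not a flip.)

Dir NW: first cell 'W' (not opp) -> no flip
Dir N: opp run (4,3) capped by W -> flip
Dir NE: opp run (4,4) capped by W -> flip
Dir W: opp run (5,2), next='.' -> no flip
Dir E: first cell '.' (not opp) -> no flip
Dir SW: first cell '.' (not opp) -> no flip
Dir S: first cell '.' (not opp) -> no flip
Dir SE: first cell '.' (not opp) -> no flip

Answer: (4,3) (4,4)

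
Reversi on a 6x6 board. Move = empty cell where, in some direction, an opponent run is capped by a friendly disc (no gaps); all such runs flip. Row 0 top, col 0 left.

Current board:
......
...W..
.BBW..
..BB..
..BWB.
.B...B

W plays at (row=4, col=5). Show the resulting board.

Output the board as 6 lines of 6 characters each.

Place W at (4,5); scan 8 dirs for brackets.
Dir NW: first cell '.' (not opp) -> no flip
Dir N: first cell '.' (not opp) -> no flip
Dir NE: edge -> no flip
Dir W: opp run (4,4) capped by W -> flip
Dir E: edge -> no flip
Dir SW: first cell '.' (not opp) -> no flip
Dir S: opp run (5,5), next=edge -> no flip
Dir SE: edge -> no flip
All flips: (4,4)

Answer: ......
...W..
.BBW..
..BB..
..BWWW
.B...B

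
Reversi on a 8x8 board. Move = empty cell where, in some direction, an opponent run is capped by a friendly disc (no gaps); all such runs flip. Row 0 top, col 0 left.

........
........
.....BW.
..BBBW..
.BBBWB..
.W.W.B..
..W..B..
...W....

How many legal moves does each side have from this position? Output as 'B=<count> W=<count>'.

Answer: B=7 W=9

Derivation:
-- B to move --
(1,5): no bracket -> illegal
(1,6): no bracket -> illegal
(1,7): no bracket -> illegal
(2,4): no bracket -> illegal
(2,7): flips 1 -> legal
(3,6): flips 1 -> legal
(3,7): no bracket -> illegal
(4,0): no bracket -> illegal
(4,6): no bracket -> illegal
(5,0): no bracket -> illegal
(5,2): no bracket -> illegal
(5,4): flips 1 -> legal
(6,0): flips 1 -> legal
(6,1): flips 1 -> legal
(6,3): flips 1 -> legal
(6,4): flips 1 -> legal
(7,1): no bracket -> illegal
(7,2): no bracket -> illegal
(7,4): no bracket -> illegal
B mobility = 7
-- W to move --
(1,4): no bracket -> illegal
(1,5): flips 1 -> legal
(1,6): no bracket -> illegal
(2,1): no bracket -> illegal
(2,2): flips 1 -> legal
(2,3): flips 2 -> legal
(2,4): flips 4 -> legal
(3,0): no bracket -> illegal
(3,1): flips 5 -> legal
(3,6): no bracket -> illegal
(4,0): flips 3 -> legal
(4,6): flips 1 -> legal
(5,0): no bracket -> illegal
(5,2): no bracket -> illegal
(5,4): no bracket -> illegal
(5,6): no bracket -> illegal
(6,4): no bracket -> illegal
(6,6): flips 1 -> legal
(7,4): no bracket -> illegal
(7,5): flips 3 -> legal
(7,6): no bracket -> illegal
W mobility = 9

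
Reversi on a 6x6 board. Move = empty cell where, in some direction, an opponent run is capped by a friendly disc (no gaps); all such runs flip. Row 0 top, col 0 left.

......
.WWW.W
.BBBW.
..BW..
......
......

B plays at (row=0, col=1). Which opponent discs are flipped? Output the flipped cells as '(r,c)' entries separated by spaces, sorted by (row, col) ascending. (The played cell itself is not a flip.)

Answer: (1,1) (1,2)

Derivation:
Dir NW: edge -> no flip
Dir N: edge -> no flip
Dir NE: edge -> no flip
Dir W: first cell '.' (not opp) -> no flip
Dir E: first cell '.' (not opp) -> no flip
Dir SW: first cell '.' (not opp) -> no flip
Dir S: opp run (1,1) capped by B -> flip
Dir SE: opp run (1,2) capped by B -> flip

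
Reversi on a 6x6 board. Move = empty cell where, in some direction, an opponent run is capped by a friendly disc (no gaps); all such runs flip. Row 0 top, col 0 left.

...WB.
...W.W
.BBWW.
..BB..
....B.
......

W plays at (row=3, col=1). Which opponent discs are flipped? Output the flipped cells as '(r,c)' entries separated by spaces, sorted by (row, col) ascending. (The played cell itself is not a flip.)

Answer: (2,2)

Derivation:
Dir NW: first cell '.' (not opp) -> no flip
Dir N: opp run (2,1), next='.' -> no flip
Dir NE: opp run (2,2) capped by W -> flip
Dir W: first cell '.' (not opp) -> no flip
Dir E: opp run (3,2) (3,3), next='.' -> no flip
Dir SW: first cell '.' (not opp) -> no flip
Dir S: first cell '.' (not opp) -> no flip
Dir SE: first cell '.' (not opp) -> no flip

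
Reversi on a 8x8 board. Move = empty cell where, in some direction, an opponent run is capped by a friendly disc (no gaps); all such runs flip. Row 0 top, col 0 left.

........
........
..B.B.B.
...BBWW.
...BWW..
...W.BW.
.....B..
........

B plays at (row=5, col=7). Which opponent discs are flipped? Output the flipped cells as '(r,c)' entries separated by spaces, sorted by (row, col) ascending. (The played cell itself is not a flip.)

Dir NW: first cell '.' (not opp) -> no flip
Dir N: first cell '.' (not opp) -> no flip
Dir NE: edge -> no flip
Dir W: opp run (5,6) capped by B -> flip
Dir E: edge -> no flip
Dir SW: first cell '.' (not opp) -> no flip
Dir S: first cell '.' (not opp) -> no flip
Dir SE: edge -> no flip

Answer: (5,6)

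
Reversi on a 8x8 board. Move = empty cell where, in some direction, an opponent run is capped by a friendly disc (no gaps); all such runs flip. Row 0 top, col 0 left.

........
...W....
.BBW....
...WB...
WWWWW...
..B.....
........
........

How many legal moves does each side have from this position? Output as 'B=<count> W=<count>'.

Answer: B=7 W=10

Derivation:
-- B to move --
(0,2): no bracket -> illegal
(0,3): no bracket -> illegal
(0,4): flips 1 -> legal
(1,2): flips 1 -> legal
(1,4): no bracket -> illegal
(2,4): flips 1 -> legal
(3,0): flips 1 -> legal
(3,1): no bracket -> illegal
(3,2): flips 2 -> legal
(3,5): no bracket -> illegal
(4,5): no bracket -> illegal
(5,0): no bracket -> illegal
(5,1): no bracket -> illegal
(5,3): no bracket -> illegal
(5,4): flips 1 -> legal
(5,5): flips 2 -> legal
B mobility = 7
-- W to move --
(1,0): no bracket -> illegal
(1,1): flips 1 -> legal
(1,2): no bracket -> illegal
(2,0): flips 2 -> legal
(2,4): flips 1 -> legal
(2,5): flips 1 -> legal
(3,0): no bracket -> illegal
(3,1): flips 1 -> legal
(3,2): no bracket -> illegal
(3,5): flips 1 -> legal
(4,5): flips 1 -> legal
(5,1): no bracket -> illegal
(5,3): no bracket -> illegal
(6,1): flips 1 -> legal
(6,2): flips 1 -> legal
(6,3): flips 1 -> legal
W mobility = 10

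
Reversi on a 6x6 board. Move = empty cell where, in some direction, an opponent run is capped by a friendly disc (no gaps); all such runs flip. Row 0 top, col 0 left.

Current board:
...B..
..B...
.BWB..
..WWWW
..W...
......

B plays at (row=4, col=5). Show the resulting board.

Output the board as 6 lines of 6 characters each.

Answer: ...B..
..B...
.BWB..
..WWBW
..W..B
......

Derivation:
Place B at (4,5); scan 8 dirs for brackets.
Dir NW: opp run (3,4) capped by B -> flip
Dir N: opp run (3,5), next='.' -> no flip
Dir NE: edge -> no flip
Dir W: first cell '.' (not opp) -> no flip
Dir E: edge -> no flip
Dir SW: first cell '.' (not opp) -> no flip
Dir S: first cell '.' (not opp) -> no flip
Dir SE: edge -> no flip
All flips: (3,4)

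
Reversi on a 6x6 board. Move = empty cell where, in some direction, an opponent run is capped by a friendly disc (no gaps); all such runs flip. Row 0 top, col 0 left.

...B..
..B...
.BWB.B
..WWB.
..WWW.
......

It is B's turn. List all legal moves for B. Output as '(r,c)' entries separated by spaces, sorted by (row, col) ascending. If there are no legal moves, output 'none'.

(1,1): no bracket -> illegal
(1,3): no bracket -> illegal
(2,4): no bracket -> illegal
(3,1): flips 2 -> legal
(3,5): no bracket -> illegal
(4,1): flips 1 -> legal
(4,5): no bracket -> illegal
(5,1): no bracket -> illegal
(5,2): flips 4 -> legal
(5,3): flips 2 -> legal
(5,4): flips 3 -> legal
(5,5): no bracket -> illegal

Answer: (3,1) (4,1) (5,2) (5,3) (5,4)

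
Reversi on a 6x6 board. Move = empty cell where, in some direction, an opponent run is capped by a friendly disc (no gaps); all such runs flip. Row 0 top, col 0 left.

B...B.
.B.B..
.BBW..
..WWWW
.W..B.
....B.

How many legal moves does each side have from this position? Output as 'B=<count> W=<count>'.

Answer: B=3 W=6

Derivation:
-- B to move --
(1,2): no bracket -> illegal
(1,4): no bracket -> illegal
(2,4): flips 2 -> legal
(2,5): no bracket -> illegal
(3,0): no bracket -> illegal
(3,1): no bracket -> illegal
(4,0): no bracket -> illegal
(4,2): flips 1 -> legal
(4,3): flips 3 -> legal
(4,5): no bracket -> illegal
(5,0): no bracket -> illegal
(5,1): no bracket -> illegal
(5,2): no bracket -> illegal
B mobility = 3
-- W to move --
(0,1): no bracket -> illegal
(0,2): no bracket -> illegal
(0,3): flips 1 -> legal
(0,5): no bracket -> illegal
(1,0): flips 1 -> legal
(1,2): flips 1 -> legal
(1,4): no bracket -> illegal
(1,5): no bracket -> illegal
(2,0): flips 2 -> legal
(2,4): no bracket -> illegal
(3,0): no bracket -> illegal
(3,1): no bracket -> illegal
(4,3): no bracket -> illegal
(4,5): no bracket -> illegal
(5,3): flips 1 -> legal
(5,5): flips 1 -> legal
W mobility = 6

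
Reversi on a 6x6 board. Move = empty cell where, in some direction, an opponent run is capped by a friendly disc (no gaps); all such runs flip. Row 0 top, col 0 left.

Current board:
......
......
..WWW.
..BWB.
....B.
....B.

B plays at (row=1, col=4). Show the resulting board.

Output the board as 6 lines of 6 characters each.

Place B at (1,4); scan 8 dirs for brackets.
Dir NW: first cell '.' (not opp) -> no flip
Dir N: first cell '.' (not opp) -> no flip
Dir NE: first cell '.' (not opp) -> no flip
Dir W: first cell '.' (not opp) -> no flip
Dir E: first cell '.' (not opp) -> no flip
Dir SW: opp run (2,3) capped by B -> flip
Dir S: opp run (2,4) capped by B -> flip
Dir SE: first cell '.' (not opp) -> no flip
All flips: (2,3) (2,4)

Answer: ......
....B.
..WBB.
..BWB.
....B.
....B.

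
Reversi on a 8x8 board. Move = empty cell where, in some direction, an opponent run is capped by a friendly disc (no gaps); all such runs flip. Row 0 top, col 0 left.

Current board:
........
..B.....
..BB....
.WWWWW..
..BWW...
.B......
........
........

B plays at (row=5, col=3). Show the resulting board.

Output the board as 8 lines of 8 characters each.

Place B at (5,3); scan 8 dirs for brackets.
Dir NW: first cell 'B' (not opp) -> no flip
Dir N: opp run (4,3) (3,3) capped by B -> flip
Dir NE: opp run (4,4) (3,5), next='.' -> no flip
Dir W: first cell '.' (not opp) -> no flip
Dir E: first cell '.' (not opp) -> no flip
Dir SW: first cell '.' (not opp) -> no flip
Dir S: first cell '.' (not opp) -> no flip
Dir SE: first cell '.' (not opp) -> no flip
All flips: (3,3) (4,3)

Answer: ........
..B.....
..BB....
.WWBWW..
..BBW...
.B.B....
........
........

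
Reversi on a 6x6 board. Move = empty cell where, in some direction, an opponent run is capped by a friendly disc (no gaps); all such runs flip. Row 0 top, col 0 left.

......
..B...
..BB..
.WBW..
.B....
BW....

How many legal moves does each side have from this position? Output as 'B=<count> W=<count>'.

Answer: B=7 W=2

Derivation:
-- B to move --
(2,0): no bracket -> illegal
(2,1): flips 1 -> legal
(2,4): no bracket -> illegal
(3,0): flips 1 -> legal
(3,4): flips 1 -> legal
(4,0): flips 1 -> legal
(4,2): no bracket -> illegal
(4,3): flips 1 -> legal
(4,4): flips 1 -> legal
(5,2): flips 1 -> legal
B mobility = 7
-- W to move --
(0,1): no bracket -> illegal
(0,2): no bracket -> illegal
(0,3): no bracket -> illegal
(1,1): flips 1 -> legal
(1,3): flips 2 -> legal
(1,4): no bracket -> illegal
(2,1): no bracket -> illegal
(2,4): no bracket -> illegal
(3,0): no bracket -> illegal
(3,4): no bracket -> illegal
(4,0): no bracket -> illegal
(4,2): no bracket -> illegal
(4,3): no bracket -> illegal
(5,2): no bracket -> illegal
W mobility = 2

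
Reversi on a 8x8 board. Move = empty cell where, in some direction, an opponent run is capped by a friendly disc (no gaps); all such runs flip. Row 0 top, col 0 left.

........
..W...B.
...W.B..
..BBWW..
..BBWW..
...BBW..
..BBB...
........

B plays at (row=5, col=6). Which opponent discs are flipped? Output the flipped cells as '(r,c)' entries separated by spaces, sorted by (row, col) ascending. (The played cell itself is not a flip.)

Answer: (5,5)

Derivation:
Dir NW: opp run (4,5) (3,4) (2,3) (1,2), next='.' -> no flip
Dir N: first cell '.' (not opp) -> no flip
Dir NE: first cell '.' (not opp) -> no flip
Dir W: opp run (5,5) capped by B -> flip
Dir E: first cell '.' (not opp) -> no flip
Dir SW: first cell '.' (not opp) -> no flip
Dir S: first cell '.' (not opp) -> no flip
Dir SE: first cell '.' (not opp) -> no flip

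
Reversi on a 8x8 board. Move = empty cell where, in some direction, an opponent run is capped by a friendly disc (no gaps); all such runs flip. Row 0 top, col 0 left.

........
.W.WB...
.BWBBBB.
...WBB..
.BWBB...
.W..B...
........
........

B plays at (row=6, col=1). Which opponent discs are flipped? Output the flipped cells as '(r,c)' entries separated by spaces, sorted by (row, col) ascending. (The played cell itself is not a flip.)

Dir NW: first cell '.' (not opp) -> no flip
Dir N: opp run (5,1) capped by B -> flip
Dir NE: first cell '.' (not opp) -> no flip
Dir W: first cell '.' (not opp) -> no flip
Dir E: first cell '.' (not opp) -> no flip
Dir SW: first cell '.' (not opp) -> no flip
Dir S: first cell '.' (not opp) -> no flip
Dir SE: first cell '.' (not opp) -> no flip

Answer: (5,1)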